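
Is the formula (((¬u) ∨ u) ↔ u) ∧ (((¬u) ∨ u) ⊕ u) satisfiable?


Check all 2 assignments over {u}:
u | φ
-----
F | F
T | F
No assignment makes the formula true.

Unsatisfiable.


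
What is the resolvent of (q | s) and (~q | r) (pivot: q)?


The clauses contain complementary literals q and ~q.
Resolution eliminates this pair and disjoins the remaining literals (merging duplicates).

(s | r)


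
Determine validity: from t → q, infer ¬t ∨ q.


This matches the form of material implication: the conclusion follows in every model of the premises.

Valid.


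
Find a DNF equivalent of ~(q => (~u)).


Step 1: Rewrite implication then negate: ¬(¬q ∨ (¬u)) = q ∧ ¬(¬u).
Step 2: Eliminate any double negations (¬¬X = X).

q & u


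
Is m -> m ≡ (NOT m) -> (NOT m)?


Compare truth tables:
m | φ | ψ
---------
F | T | T
T | T | T
The columns φ and ψ agree on every row.

Yes, they are logically equivalent.


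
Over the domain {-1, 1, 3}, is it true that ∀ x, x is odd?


Evaluate the predicate on each element: -1:T, 1:T, 3:T.
Every element satisfies the predicate.

T


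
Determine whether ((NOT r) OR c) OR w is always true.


Build the truth table over {c, r, w}:
c | r | w | φ
-------------
F | F | F | T
T | F | F | T
F | T | F | F
T | T | F | T
F | F | T | T
T | F | T | T
F | T | T | T
T | T | T | T
Counterexample at row 3: with c=F, r=T, w=F, the formula is F.

No, it is not a tautology.


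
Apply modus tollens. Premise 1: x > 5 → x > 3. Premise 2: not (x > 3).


Modus tollens: from (P → Q) and ¬Q, infer ¬P.
Q = 'x > 3' is denied; since P → Q, P must also fail.

Not (x > 5).


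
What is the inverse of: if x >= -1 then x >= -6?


The inverse of (P → Q) is (¬P → ¬Q). It is equivalent to the converse, not to the original.
Here P = 'x >= -1' and Q = 'x >= -6'.

If not (x >= -1), then not (x >= -6).


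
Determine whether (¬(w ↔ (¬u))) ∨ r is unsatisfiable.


Truth table over {r, u, w}:
r | u | w | φ
-------------
F | F | F | T
T | F | F | T
F | T | F | F
T | T | F | T
F | F | T | F
T | F | T | T
F | T | T | T
T | T | T | T
Satisfying assignment at row 1: r=F, u=F, w=F gives T.

No, it is not a contradiction.


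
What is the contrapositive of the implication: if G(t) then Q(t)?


The contrapositive of (P → Q) is (¬Q → ¬P); it is logically equivalent to the original.
Here P = 'G(t)' and Q = 'Q(t)'.

If not (Q(t)), then not (G(t)).


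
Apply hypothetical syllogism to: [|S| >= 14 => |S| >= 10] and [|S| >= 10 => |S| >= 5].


Hypothetical syllogism: from (P → Q) and (Q → R), infer (P → R).
Chain the two implications through the shared middle term '|S| >= 10'.

|S| >= 14 => |S| >= 5


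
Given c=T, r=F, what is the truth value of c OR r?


Disjunction is false only when both operands are false.
Substitute: c=T, r=F.
T OR F evaluates to T.

T


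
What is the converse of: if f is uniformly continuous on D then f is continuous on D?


The converse of (P → Q) is (Q → P). It is not in general equivalent to the original.
Here P = 'f is uniformly continuous on D' and Q = 'f is continuous on D'.

If f is continuous on D, then f is uniformly continuous on D.


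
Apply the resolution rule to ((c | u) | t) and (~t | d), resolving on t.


The clauses contain complementary literals t and ~t.
Resolution eliminates this pair and disjoins the remaining literals (merging duplicates).

((c | u) | d)


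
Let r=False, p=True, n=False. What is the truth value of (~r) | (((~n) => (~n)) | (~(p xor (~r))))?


Substitute r=False, p=True, n=False:
~r = True
~n = True
~n = True
(~n) => (~n) = True => True = True
~r = True
p xor (~r) = True xor True = False
~(p xor (~r)) = True
((~n) => (~n)) | (~(p xor (~r))) = True | True = True
(~r) | (((~n) => (~n)) | (~(p xor (~r)))) = True | True = True

True


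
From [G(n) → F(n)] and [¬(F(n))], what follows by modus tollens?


Modus tollens: from (P → Q) and ¬Q, infer ¬P.
Q = 'F(n)' is denied; since P → Q, P must also fail.

Not (G(n)).


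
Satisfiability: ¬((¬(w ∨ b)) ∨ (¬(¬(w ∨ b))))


Check all 4 assignments over {b, w}:
b | w | φ
---------
F | F | F
T | F | F
F | T | F
T | T | F
No assignment makes the formula true.

Unsatisfiable.


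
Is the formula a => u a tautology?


Build the truth table over {a, u}:
a | u | φ
---------
False | False | True
True | False | False
False | True | True
True | True | True
Counterexample at row 2: with a=True, u=False, the formula is False.

No, it is not a tautology.


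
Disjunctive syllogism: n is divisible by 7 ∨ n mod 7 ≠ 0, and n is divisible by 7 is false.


Disjunctive syllogism: from (P ∨ Q) and ¬P, infer Q.
One disjunct, 'n is divisible by 7', is ruled out; the other must hold.

n mod 7 ≠ 0


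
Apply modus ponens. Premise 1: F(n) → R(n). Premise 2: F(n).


Modus ponens: from (P → Q) and P, infer Q.
P = 'F(n)' is asserted, and P → Q holds, so Q follows.

R(n).


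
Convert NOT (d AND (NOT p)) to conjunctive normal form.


Step 1: Apply De Morgan: ¬(d ∧ (¬p)) = ¬d ∨ ¬(¬p).
Step 2: Eliminate any double negations (¬¬X = X).

(NOT d) OR p


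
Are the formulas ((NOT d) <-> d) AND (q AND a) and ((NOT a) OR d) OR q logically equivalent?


Compare truth tables:
a | d | q | φ | ψ
-----------------
F | F | F | F | T
T | F | F | F | F
F | T | F | F | T
T | T | F | F | T
F | F | T | F | T
T | F | T | F | T
F | T | T | F | T
T | T | T | F | T
They differ at row 1 (a=F, d=F, q=F): φ=F but ψ=T.

No, they are not logically equivalent.


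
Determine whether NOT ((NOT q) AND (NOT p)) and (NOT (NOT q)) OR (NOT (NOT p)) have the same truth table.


Compare truth tables:
p | q | φ | ψ
-------------
F | F | F | F
T | F | T | T
F | T | T | T
T | T | T | T
The columns φ and ψ agree on every row.

Yes, they are logically equivalent.


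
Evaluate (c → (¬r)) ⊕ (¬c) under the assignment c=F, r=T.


Substitute c=F, r=T:
¬r = F
c → (¬r) = F → F = T
¬c = T
(c → (¬r)) ⊕ (¬c) = T ⊕ T = F

F


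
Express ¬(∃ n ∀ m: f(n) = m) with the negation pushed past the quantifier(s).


Negation flips each quantifier (∀↔∃) and negates the inner predicate.
¬(∃ n ∀ m: φ) = ∀ n ∃ m: ¬φ.

∀ n ∃ m: ¬(f(n) = m)


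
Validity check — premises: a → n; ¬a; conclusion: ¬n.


This is denying the antecedent (fallacy). There exist truth assignments where the premises are all true but the conclusion is false.

Invalid.


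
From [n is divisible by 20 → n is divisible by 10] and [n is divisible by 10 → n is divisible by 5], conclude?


Hypothetical syllogism: from (P → Q) and (Q → R), infer (P → R).
Chain the two implications through the shared middle term 'n is divisible by 10'.

n is divisible by 20 → n is divisible by 5


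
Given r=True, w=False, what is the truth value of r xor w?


Exclusive or is true when exactly one operand is true.
Substitute: r=True, w=False.
True xor False evaluates to True.

True


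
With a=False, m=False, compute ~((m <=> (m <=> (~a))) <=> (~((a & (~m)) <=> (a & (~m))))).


Substitute a=False, m=False:
… (earlier sub-steps elided)
m <=> (~a) = False <=> True = False
m <=> (m <=> (~a)) = False <=> False = True
~m = True
a & (~m) = False & True = False
~m = True
a & (~m) = False & True = False
(a & (~m)) <=> (a & (~m)) = False <=> False = True
~((a & (~m)) <=> (a & (~m))) = False
(m <=> (m <=> (~a))) <=> (~((a & (~m)) <=> (a & (~m)))) = True <=> False = False
~((m <=> (m <=> (~a))) <=> (~((a & (~m)) <=> (a & (~m))))) = True

True


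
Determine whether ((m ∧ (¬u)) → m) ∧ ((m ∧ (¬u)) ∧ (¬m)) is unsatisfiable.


Truth table over {m, u}:
m | u | φ
---------
F | F | F
T | F | F
F | T | F
T | T | F
Every row is false.

Yes, it is a contradiction.


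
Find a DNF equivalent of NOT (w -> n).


Step 1: Rewrite implication then negate: ¬(¬w ∨ n) = w ∧ ¬n.

w AND (NOT n)


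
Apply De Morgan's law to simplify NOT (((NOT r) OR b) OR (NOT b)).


De Morgan: the negation of a disjunction is the conjunction of the negations.
Distribute NOT across OR, flipping it to AND, and negate each literal.

(r AND (NOT b)) AND b


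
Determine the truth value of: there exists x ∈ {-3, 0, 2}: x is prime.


Evaluate the predicate on each element: -3:F, 0:F, 2:T.
Witness x = 2 satisfies the predicate.

T


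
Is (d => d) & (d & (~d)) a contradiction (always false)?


Truth table over {d}:
d | φ
-----
False | False
True | False
Every row is false.

Yes, it is a contradiction.


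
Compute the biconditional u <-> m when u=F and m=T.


Biconditional is true when both operands have the same truth value.
Substitute: u=F, m=T.
F <-> T evaluates to F.

F


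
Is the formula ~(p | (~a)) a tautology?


Build the truth table over {a, p}:
a | p | φ
---------
False | False | False
True | False | True
False | True | False
True | True | False
Counterexample at row 1: with a=False, p=False, the formula is False.

No, it is not a tautology.


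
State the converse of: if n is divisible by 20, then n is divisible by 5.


The converse of (P → Q) is (Q → P). It is not in general equivalent to the original.
Here P = 'n is divisible by 20' and Q = 'n is divisible by 5'.

If n is divisible by 5, then n is divisible by 20.


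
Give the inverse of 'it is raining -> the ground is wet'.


The inverse of (P → Q) is (¬P → ¬Q). It is equivalent to the converse, not to the original.
Here P = 'it is raining' and Q = 'the ground is wet'.

If not (it is raining), then not (the ground is wet).


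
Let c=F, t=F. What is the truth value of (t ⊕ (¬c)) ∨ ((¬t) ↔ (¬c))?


Substitute c=F, t=F:
¬c = T
t ⊕ (¬c) = F ⊕ T = T
¬t = T
¬c = T
(¬t) ↔ (¬c) = T ↔ T = T
(t ⊕ (¬c)) ∨ ((¬t) ↔ (¬c)) = T ∨ T = T

T


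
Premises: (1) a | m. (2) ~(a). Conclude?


Disjunctive syllogism: from (P ∨ Q) and ¬P, infer Q.
One disjunct, 'a', is ruled out; the other must hold.

m


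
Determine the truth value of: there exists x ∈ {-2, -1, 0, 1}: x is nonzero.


Evaluate the predicate on each element: -2:T, -1:T, 0:F, 1:T.
Witness x = -2 satisfies the predicate.

T


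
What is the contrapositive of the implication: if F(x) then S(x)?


The contrapositive of (P → Q) is (¬Q → ¬P); it is logically equivalent to the original.
Here P = 'F(x)' and Q = 'S(x)'.

If not (S(x)), then not (F(x)).


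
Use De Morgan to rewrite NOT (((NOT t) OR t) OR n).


De Morgan: the negation of a disjunction is the conjunction of the negations.
Distribute NOT across OR, flipping it to AND, and negate each literal.

(t AND (NOT t)) AND (NOT n)


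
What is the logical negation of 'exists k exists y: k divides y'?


Negation flips each quantifier (∀↔∃) and negates the inner predicate.
¬(exists k exists y: φ) = forall k forall y: ¬φ.

forall k forall y: ~(k divides y)


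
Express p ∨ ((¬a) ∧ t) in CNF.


Step 1: Distribute ∨ over ∧: p ∨ ((¬a) ∧ t) = (p ∨ (¬a)) ∧ (p ∨ t).

(p ∨ (¬a)) ∧ (p ∨ t)


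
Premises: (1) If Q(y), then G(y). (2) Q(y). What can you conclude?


Modus ponens: from (P → Q) and P, infer Q.
P = 'Q(y)' is asserted, and P → Q holds, so Q follows.

G(y).


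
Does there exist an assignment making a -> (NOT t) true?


Search for a satisfying assignment over {a, t}.
Try a=F, t=F: the formula evaluates to T.
A satisfying assignment exists.

Satisfiable.


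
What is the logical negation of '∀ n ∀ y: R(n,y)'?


Negation flips each quantifier (∀↔∃) and negates the inner predicate.
¬(∀ n ∀ y: φ) = ∃ n ∃ y: ¬φ.

∃ n ∃ y: ¬(R(n,y))


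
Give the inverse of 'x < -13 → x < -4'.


The inverse of (P → Q) is (¬P → ¬Q). It is equivalent to the converse, not to the original.
Here P = 'x < -13' and Q = 'x < -4'.

If not (x < -13), then not (x < -4).


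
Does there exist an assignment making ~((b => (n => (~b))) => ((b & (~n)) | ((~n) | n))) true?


Check all 4 assignments over {b, n}:
b | n | φ
---------
False | False | False
True | False | False
False | True | False
True | True | False
No assignment makes the formula true.

Unsatisfiable.


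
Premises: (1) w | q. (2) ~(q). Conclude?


Disjunctive syllogism: from (P ∨ Q) and ¬P, infer Q.
One disjunct, 'q', is ruled out; the other must hold.

w


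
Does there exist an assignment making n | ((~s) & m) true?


Search for a satisfying assignment over {m, n, s}.
Try m=True, n=False, s=False: the formula evaluates to True.
A satisfying assignment exists.

Satisfiable.


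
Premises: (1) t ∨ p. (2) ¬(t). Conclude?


Disjunctive syllogism: from (P ∨ Q) and ¬P, infer Q.
One disjunct, 't', is ruled out; the other must hold.

p


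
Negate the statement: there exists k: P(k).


¬(for all x: φ) = there exists x: ¬φ, and ¬(there exists x: φ) = for all x: ¬φ.
Apply to the existential statement.

for all k: NOT(P(k))


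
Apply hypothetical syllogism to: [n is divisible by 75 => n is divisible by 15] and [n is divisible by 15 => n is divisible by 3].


Hypothetical syllogism: from (P → Q) and (Q → R), infer (P → R).
Chain the two implications through the shared middle term 'n is divisible by 15'.

n is divisible by 75 => n is divisible by 3


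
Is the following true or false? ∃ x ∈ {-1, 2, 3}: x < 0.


Evaluate the predicate on each element: -1:T, 2:F, 3:F.
Witness x = -1 satisfies the predicate.

T


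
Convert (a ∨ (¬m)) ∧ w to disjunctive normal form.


Step 1: Distribute ∧ over ∨: (a ∨ (¬m)) ∧ w = (a ∧ w) ∨ ((¬m) ∧ w).

(a ∧ w) ∨ ((¬m) ∧ w)


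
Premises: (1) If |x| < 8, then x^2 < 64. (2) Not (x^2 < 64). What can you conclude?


Modus tollens: from (P → Q) and ¬Q, infer ¬P.
Q = 'x^2 < 64' is denied; since P → Q, P must also fail.

Not (|x| < 8).


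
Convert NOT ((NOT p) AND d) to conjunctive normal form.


Step 1: Apply De Morgan: ¬((¬p) ∧ d) = ¬(¬p) ∨ ¬d.
Step 2: Eliminate any double negations (¬¬X = X).

p OR (NOT d)


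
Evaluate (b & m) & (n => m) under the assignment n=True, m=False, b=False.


Substitute n=True, m=False, b=False:
b & m = False & False = False
n => m = True => False = False
(b & m) & (n => m) = False & False = False

False


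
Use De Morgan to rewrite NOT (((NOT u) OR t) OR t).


De Morgan: the negation of a disjunction is the conjunction of the negations.
Distribute NOT across OR, flipping it to AND, and negate each literal.

(u AND (NOT t)) AND (NOT t)


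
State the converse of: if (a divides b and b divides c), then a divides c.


The converse of (P → Q) is (Q → P). It is not in general equivalent to the original.
Here P = '(a divides b and b divides c)' and Q = 'a divides c'.

If a divides c, then (a divides b and b divides c).


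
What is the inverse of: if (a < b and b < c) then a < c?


The inverse of (P → Q) is (¬P → ¬Q). It is equivalent to the converse, not to the original.
Here P = '(a < b and b < c)' and Q = 'a < c'.

If not ((a < b and b < c)), then not (a < c).


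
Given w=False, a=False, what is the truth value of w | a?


Disjunction is false only when both operands are false.
Substitute: w=False, a=False.
False | False evaluates to False.

False


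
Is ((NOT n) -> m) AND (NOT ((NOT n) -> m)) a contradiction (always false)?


Truth table over {m, n}:
m | n | φ
---------
F | F | F
T | F | F
F | T | F
T | T | F
Every row is false.

Yes, it is a contradiction.


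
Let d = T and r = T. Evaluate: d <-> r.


Biconditional is true when both operands have the same truth value.
Substitute: d=T, r=T.
T <-> T evaluates to T.

T


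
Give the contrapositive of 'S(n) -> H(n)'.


The contrapositive of (P → Q) is (¬Q → ¬P); it is logically equivalent to the original.
Here P = 'S(n)' and Q = 'H(n)'.

If not (H(n)), then not (S(n)).


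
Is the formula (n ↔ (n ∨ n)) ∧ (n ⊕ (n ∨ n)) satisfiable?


Check all 2 assignments over {n}:
n | φ
-----
F | F
T | F
No assignment makes the formula true.

Unsatisfiable.


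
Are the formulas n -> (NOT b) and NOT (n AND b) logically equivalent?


Compare truth tables:
b | n | φ | ψ
-------------
F | F | T | T
T | F | T | T
F | T | T | T
T | T | F | F
The columns φ and ψ agree on every row.

Yes, they are logically equivalent.


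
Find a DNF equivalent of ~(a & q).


Step 1: Apply De Morgan: ¬(a ∧ q) = ¬a ∨ ¬q.

(~a) | (~q)


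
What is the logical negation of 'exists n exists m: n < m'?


Negation flips each quantifier (∀↔∃) and negates the inner predicate.
¬(exists n exists m: φ) = forall n forall m: ¬φ.

forall n forall m: ~(n < m)


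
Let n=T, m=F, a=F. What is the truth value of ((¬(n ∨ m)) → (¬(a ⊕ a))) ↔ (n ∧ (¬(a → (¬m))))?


Substitute n=T, m=F, a=F:
n ∨ m = T ∨ F = T
¬(n ∨ m) = F
a ⊕ a = F ⊕ F = F
¬(a ⊕ a) = T
(¬(n ∨ m)) → (¬(a ⊕ a)) = F → T = T
¬m = T
a → (¬m) = F → T = T
¬(a → (¬m)) = F
n ∧ (¬(a → (¬m))) = T ∧ F = F
((¬(n ∨ m)) → (¬(a ⊕ a))) ↔ (n ∧ (¬(a → (¬m)))) = T ↔ F = F

F


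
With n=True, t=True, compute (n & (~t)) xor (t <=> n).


Substitute n=True, t=True:
~t = False
n & (~t) = True & False = False
t <=> n = True <=> True = True
(n & (~t)) xor (t <=> n) = False xor True = True

True


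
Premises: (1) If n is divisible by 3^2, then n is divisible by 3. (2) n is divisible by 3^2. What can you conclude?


Modus ponens: from (P → Q) and P, infer Q.
P = 'n is divisible by 3^2' is asserted, and P → Q holds, so Q follows.

n is divisible by 3.


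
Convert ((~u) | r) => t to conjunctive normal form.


Step 1: Rewrite as ¬((¬u) ∨ r) ∨ t = (¬(¬u) ∧ ¬r) ∨ t.
Step 2: Distribute ∨ over ∧.
Step 3: Eliminate any double negations (¬¬X = X).

(u | t) & ((~r) | t)


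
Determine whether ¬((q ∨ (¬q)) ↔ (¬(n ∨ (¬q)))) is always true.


Build the truth table over {n, q}:
n | q | φ
---------
F | F | T
T | F | T
F | T | F
T | T | T
Counterexample at row 3: with n=F, q=T, the formula is F.

No, it is not a tautology.


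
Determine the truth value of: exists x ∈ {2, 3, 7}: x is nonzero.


Evaluate the predicate on each element: 2:True, 3:True, 7:True.
Witness x = 2 satisfies the predicate.

True


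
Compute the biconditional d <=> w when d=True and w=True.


Biconditional is true when both operands have the same truth value.
Substitute: d=True, w=True.
True <=> True evaluates to True.

True


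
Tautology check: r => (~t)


Build the truth table over {r, t}:
r | t | φ
---------
False | False | True
True | False | True
False | True | True
True | True | False
Counterexample at row 4: with r=True, t=True, the formula is False.

No, it is not a tautology.


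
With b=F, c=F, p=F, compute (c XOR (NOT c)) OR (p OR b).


Substitute b=F, c=F, p=F:
NOT c = T
c XOR (NOT c) = F XOR T = T
p OR b = F OR F = F
(c XOR (NOT c)) OR (p OR b) = T OR F = T

T


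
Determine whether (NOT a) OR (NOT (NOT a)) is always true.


Build the truth table over {a}:
a | φ
-----
F | T
T | T
Every row evaluates to true.

Yes, it is a tautology.


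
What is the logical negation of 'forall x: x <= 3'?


¬(forall x: φ) = exists x: ¬φ, and ¬(exists x: φ) = forall x: ¬φ.
Apply to the universal statement.

exists x: ~(x <= 3)


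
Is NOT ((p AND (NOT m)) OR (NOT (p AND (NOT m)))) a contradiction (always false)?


Truth table over {m, p}:
m | p | φ
---------
F | F | F
T | F | F
F | T | F
T | T | F
Every row is false.

Yes, it is a contradiction.


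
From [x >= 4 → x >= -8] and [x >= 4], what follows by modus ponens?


Modus ponens: from (P → Q) and P, infer Q.
P = 'x >= 4' is asserted, and P → Q holds, so Q follows.

x >= -8.


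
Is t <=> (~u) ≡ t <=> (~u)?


Compare truth tables:
t | u | φ | ψ
-------------
False | False | False | False
True | False | True | True
False | True | True | True
True | True | False | False
The columns φ and ψ agree on every row.

Yes, they are logically equivalent.


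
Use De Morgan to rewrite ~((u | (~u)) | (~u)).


De Morgan: the negation of a disjunction is the conjunction of the negations.
Distribute ~ across |, flipping it to &, and negate each literal.

((~u) & u) & u


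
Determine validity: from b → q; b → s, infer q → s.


This is (no valid rule). There exist truth assignments where the premises are all true but the conclusion is false.

Invalid.


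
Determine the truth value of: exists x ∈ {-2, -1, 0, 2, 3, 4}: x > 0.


Evaluate the predicate on each element: -2:False, -1:False, 0:False, 2:True, 3:True, 4:True.
Witness x = 2 satisfies the predicate.

True


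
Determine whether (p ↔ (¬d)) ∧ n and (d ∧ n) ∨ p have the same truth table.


Compare truth tables:
d | n | p | φ | ψ
-----------------
F | F | F | F | F
T | F | F | F | F
F | T | F | F | F
T | T | F | T | T
F | F | T | F | T
T | F | T | F | T
F | T | T | T | T
T | T | T | F | T
They differ at row 5 (d=F, n=F, p=T): φ=F but ψ=T.

No, they are not logically equivalent.


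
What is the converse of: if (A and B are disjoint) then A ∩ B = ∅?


The converse of (P → Q) is (Q → P). It is not in general equivalent to the original.
Here P = '(A and B are disjoint)' and Q = 'A ∩ B = ∅'.

If A ∩ B = ∅, then (A and B are disjoint).


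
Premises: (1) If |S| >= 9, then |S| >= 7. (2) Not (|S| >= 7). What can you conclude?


Modus tollens: from (P → Q) and ¬Q, infer ¬P.
Q = '|S| >= 7' is denied; since P → Q, P must also fail.

Not (|S| >= 9).


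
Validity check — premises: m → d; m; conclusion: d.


This matches the form of modus ponens: the conclusion follows in every model of the premises.

Valid.


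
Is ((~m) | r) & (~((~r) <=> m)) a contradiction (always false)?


Truth table over {m, r}:
m | r | φ
---------
False | False | True
True | False | False
False | True | False
True | True | True
Satisfying assignment at row 1: m=False, r=False gives True.

No, it is not a contradiction.


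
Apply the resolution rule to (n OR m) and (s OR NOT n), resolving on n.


The clauses contain complementary literals n and NOTn.
Resolution eliminates this pair and disjoins the remaining literals (merging duplicates).

(m OR s)


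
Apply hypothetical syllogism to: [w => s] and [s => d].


Hypothetical syllogism: from (P → Q) and (Q → R), infer (P → R).
Chain the two implications through the shared middle term 's'.

w => d


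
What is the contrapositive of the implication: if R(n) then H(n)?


The contrapositive of (P → Q) is (¬Q → ¬P); it is logically equivalent to the original.
Here P = 'R(n)' and Q = 'H(n)'.

If not (H(n)), then not (R(n)).


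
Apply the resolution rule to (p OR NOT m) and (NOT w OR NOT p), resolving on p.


The clauses contain complementary literals p and NOTp.
Resolution eliminates this pair and disjoins the remaining literals (merging duplicates).

(NOT m OR NOT w)


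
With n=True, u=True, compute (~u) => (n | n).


Substitute n=True, u=True:
~u = False
n | n = True | True = True
(~u) => (n | n) = False => True = True

True


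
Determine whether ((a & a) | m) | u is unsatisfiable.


Truth table over {a, m, u}:
a | m | u | φ
-------------
False | False | False | False
True | False | False | True
False | True | False | True
True | True | False | True
False | False | True | True
True | False | True | True
False | True | True | True
True | True | True | True
Satisfying assignment at row 2: a=True, m=False, u=False gives True.

No, it is not a contradiction.


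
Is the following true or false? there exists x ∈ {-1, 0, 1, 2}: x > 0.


Evaluate the predicate on each element: -1:F, 0:F, 1:T, 2:T.
Witness x = 1 satisfies the predicate.

T


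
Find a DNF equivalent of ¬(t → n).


Step 1: Rewrite implication then negate: ¬(¬t ∨ n) = t ∧ ¬n.

t ∧ (¬n)


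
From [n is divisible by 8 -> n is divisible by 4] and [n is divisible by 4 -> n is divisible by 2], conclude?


Hypothetical syllogism: from (P → Q) and (Q → R), infer (P → R).
Chain the two implications through the shared middle term 'n is divisible by 4'.

n is divisible by 8 -> n is divisible by 2


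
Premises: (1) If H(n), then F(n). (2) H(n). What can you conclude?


Modus ponens: from (P → Q) and P, infer Q.
P = 'H(n)' is asserted, and P → Q holds, so Q follows.

F(n).


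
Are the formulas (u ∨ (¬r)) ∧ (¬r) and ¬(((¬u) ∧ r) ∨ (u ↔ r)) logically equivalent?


Compare truth tables:
r | u | φ | ψ
-------------
F | F | T | F
T | F | F | F
F | T | T | T
T | T | F | F
They differ at row 1 (r=F, u=F): φ=T but ψ=F.

No, they are not logically equivalent.


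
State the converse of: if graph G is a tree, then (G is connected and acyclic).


The converse of (P → Q) is (Q → P). It is not in general equivalent to the original.
Here P = 'graph G is a tree' and Q = '(G is connected and acyclic)'.

If (G is connected and acyclic), then graph G is a tree.


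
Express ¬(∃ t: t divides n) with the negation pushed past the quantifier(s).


¬(∀ x: φ) = ∃ x: ¬φ, and ¬(∃ x: φ) = ∀ x: ¬φ.
Apply to the existential statement.

∀ t: ¬(t divides n)


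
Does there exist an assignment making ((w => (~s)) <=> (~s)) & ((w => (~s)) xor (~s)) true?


Check all 4 assignments over {s, w}:
s | w | φ
---------
False | False | False
True | False | False
False | True | False
True | True | False
No assignment makes the formula true.

Unsatisfiable.


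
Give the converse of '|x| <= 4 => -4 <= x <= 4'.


The converse of (P → Q) is (Q → P). It is not in general equivalent to the original.
Here P = '|x| <= 4' and Q = '-4 <= x <= 4'.

If -4 <= x <= 4, then |x| <= 4.


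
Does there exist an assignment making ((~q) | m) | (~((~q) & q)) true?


Search for a satisfying assignment over {m, q}.
Try m=False, q=False: the formula evaluates to True.
A satisfying assignment exists.

Satisfiable.


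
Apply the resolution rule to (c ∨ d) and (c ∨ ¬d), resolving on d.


The clauses contain complementary literals d and ¬d.
Resolution eliminates this pair and disjoins the remaining literals (merging duplicates).

c


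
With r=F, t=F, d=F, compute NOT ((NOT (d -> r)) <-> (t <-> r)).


Substitute r=F, t=F, d=F:
d -> r = F -> F = T
NOT (d -> r) = F
t <-> r = F <-> F = T
(NOT (d -> r)) <-> (t <-> r) = F <-> T = F
NOT ((NOT (d -> r)) <-> (t <-> r)) = T

T


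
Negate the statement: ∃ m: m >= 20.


¬(∀ x: φ) = ∃ x: ¬φ, and ¬(∃ x: φ) = ∀ x: ¬φ.
Apply to the existential statement.

∀ m: ¬(m >= 20)


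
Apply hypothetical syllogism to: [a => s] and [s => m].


Hypothetical syllogism: from (P → Q) and (Q → R), infer (P → R).
Chain the two implications through the shared middle term 's'.

a => m


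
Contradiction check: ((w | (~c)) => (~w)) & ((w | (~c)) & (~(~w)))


Truth table over {c, w}:
c | w | φ
---------
False | False | False
True | False | False
False | True | False
True | True | False
Every row is false.

Yes, it is a contradiction.


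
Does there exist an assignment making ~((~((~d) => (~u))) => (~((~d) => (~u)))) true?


Check all 4 assignments over {d, u}:
d | u | φ
---------
False | False | False
True | False | False
False | True | False
True | True | False
No assignment makes the formula true.

Unsatisfiable.


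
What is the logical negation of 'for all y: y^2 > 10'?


¬(for all x: φ) = there exists x: ¬φ, and ¬(there exists x: φ) = for all x: ¬φ.
Apply to the universal statement.

there exists y: NOT(y^2 > 10)


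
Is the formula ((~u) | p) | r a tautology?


Build the truth table over {p, r, u}:
p | r | u | φ
-------------
False | False | False | True
True | False | False | True
False | True | False | True
True | True | False | True
False | False | True | False
True | False | True | True
False | True | True | True
True | True | True | True
Counterexample at row 5: with p=False, r=False, u=True, the formula is False.

No, it is not a tautology.


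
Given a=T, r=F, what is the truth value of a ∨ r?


Disjunction is false only when both operands are false.
Substitute: a=T, r=F.
T ∨ F evaluates to T.

T


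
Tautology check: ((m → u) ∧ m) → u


Build the truth table over {m, u}:
m | u | φ
---------
F | F | T
T | F | T
F | T | T
T | T | T
Every row evaluates to true.

Yes, it is a tautology.


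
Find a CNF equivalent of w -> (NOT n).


Step 1: Rewrite w → (¬n) as ¬w ∨ (¬n).

(NOT w) OR (NOT n)


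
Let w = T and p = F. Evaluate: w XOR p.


Exclusive or is true when exactly one operand is true.
Substitute: w=T, p=F.
T XOR F evaluates to T.

T


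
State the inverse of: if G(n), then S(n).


The inverse of (P → Q) is (¬P → ¬Q). It is equivalent to the converse, not to the original.
Here P = 'G(n)' and Q = 'S(n)'.

If not (G(n)), then not (S(n)).


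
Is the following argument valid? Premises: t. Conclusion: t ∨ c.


This matches the form of disjunction introduction: the conclusion follows in every model of the premises.

Valid.


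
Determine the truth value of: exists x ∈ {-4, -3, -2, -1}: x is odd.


Evaluate the predicate on each element: -4:False, -3:True, -2:False, -1:True.
Witness x = -3 satisfies the predicate.

True


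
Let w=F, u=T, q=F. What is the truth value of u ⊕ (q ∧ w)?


Substitute w=F, u=T, q=F:
q ∧ w = F ∧ F = F
u ⊕ (q ∧ w) = T ⊕ F = T

T


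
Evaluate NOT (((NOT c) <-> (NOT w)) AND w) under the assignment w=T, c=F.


Substitute w=T, c=F:
NOT c = T
NOT w = F
(NOT c) <-> (NOT w) = T <-> F = F
((NOT c) <-> (NOT w)) AND w = F AND T = F
NOT (((NOT c) <-> (NOT w)) AND w) = T

T


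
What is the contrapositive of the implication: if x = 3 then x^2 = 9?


The contrapositive of (P → Q) is (¬Q → ¬P); it is logically equivalent to the original.
Here P = 'x = 3' and Q = 'x^2 = 9'.

If not (x^2 = 9), then not (x = 3).


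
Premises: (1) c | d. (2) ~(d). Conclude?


Disjunctive syllogism: from (P ∨ Q) and ¬P, infer Q.
One disjunct, 'd', is ruled out; the other must hold.

c


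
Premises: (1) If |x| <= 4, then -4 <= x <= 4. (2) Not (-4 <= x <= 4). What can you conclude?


Modus tollens: from (P → Q) and ¬Q, infer ¬P.
Q = '-4 <= x <= 4' is denied; since P → Q, P must also fail.

Not (|x| <= 4).


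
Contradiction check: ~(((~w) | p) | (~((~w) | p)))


Truth table over {p, w}:
p | w | φ
---------
False | False | False
True | False | False
False | True | False
True | True | False
Every row is false.

Yes, it is a contradiction.


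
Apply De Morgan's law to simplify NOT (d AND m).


De Morgan: the negation of a conjunction is the disjunction of the negations.
Distribute NOT across AND, flipping it to OR, and negate each literal.

(NOT d) OR (NOT m)


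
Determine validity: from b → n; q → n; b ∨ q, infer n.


This matches the form of proof by cases: the conclusion follows in every model of the premises.

Valid.


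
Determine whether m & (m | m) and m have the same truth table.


Compare truth tables:
m | φ | ψ
---------
False | False | False
True | True | True
The columns φ and ψ agree on every row.

Yes, they are logically equivalent.


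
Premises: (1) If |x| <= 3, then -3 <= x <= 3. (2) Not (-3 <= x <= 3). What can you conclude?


Modus tollens: from (P → Q) and ¬Q, infer ¬P.
Q = '-3 <= x <= 3' is denied; since P → Q, P must also fail.

Not (|x| <= 3).


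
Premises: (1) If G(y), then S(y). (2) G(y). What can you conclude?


Modus ponens: from (P → Q) and P, infer Q.
P = 'G(y)' is asserted, and P → Q holds, so Q follows.

S(y).


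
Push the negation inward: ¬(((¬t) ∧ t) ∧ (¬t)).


De Morgan: the negation of a conjunction is the disjunction of the negations.
Distribute ¬ across ∧, flipping it to ∨, and negate each literal.

(t ∨ (¬t)) ∨ t


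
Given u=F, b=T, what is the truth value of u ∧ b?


Conjunction is true only when both operands are true.
Substitute: u=F, b=T.
F ∧ T evaluates to F.

F


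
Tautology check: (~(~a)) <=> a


Build the truth table over {a}:
a | φ
-----
False | True
True | True
Every row evaluates to true.

Yes, it is a tautology.


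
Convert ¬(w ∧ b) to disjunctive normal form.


Step 1: Apply De Morgan: ¬(w ∧ b) = ¬w ∨ ¬b.

(¬w) ∨ (¬b)


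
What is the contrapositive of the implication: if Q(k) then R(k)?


The contrapositive of (P → Q) is (¬Q → ¬P); it is logically equivalent to the original.
Here P = 'Q(k)' and Q = 'R(k)'.

If not (R(k)), then not (Q(k)).


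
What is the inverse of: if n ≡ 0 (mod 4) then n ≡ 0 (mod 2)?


The inverse of (P → Q) is (¬P → ¬Q). It is equivalent to the converse, not to the original.
Here P = 'n ≡ 0 (mod 4)' and Q = 'n ≡ 0 (mod 2)'.

If not (n ≡ 0 (mod 4)), then not (n ≡ 0 (mod 2)).


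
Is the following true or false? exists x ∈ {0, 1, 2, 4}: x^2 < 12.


Evaluate the predicate on each element: 0:True, 1:True, 2:True, 4:False.
Witness x = 0 satisfies the predicate.

True


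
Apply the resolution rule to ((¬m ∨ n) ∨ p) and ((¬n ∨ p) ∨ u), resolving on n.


The clauses contain complementary literals n and ¬n.
Resolution eliminates this pair and disjoins the remaining literals (merging duplicates).

((¬m ∨ p) ∨ u)


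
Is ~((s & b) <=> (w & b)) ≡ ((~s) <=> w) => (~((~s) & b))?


Compare truth tables:
b | s | w | φ | ψ
-----------------
False | False | False | False | True
True | False | False | False | True
False | True | False | False | True
True | True | False | True | True
False | False | True | False | True
True | False | True | True | False
False | True | True | False | True
True | True | True | False | True
They differ at row 1 (b=False, s=False, w=False): φ=False but ψ=True.

No, they are not logically equivalent.


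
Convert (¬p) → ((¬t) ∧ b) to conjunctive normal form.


Step 1: Rewrite (¬p) → ((¬t) ∧ b) as ¬(¬p) ∨ ((¬t) ∧ b).
Step 2: Distribute ∨ over ∧.
Step 3: Eliminate any double negations (¬¬X = X).

(p ∨ (¬t)) ∧ (p ∨ b)


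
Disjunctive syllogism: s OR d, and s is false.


Disjunctive syllogism: from (P ∨ Q) and ¬P, infer Q.
One disjunct, 's', is ruled out; the other must hold.

d


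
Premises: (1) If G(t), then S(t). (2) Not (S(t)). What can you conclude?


Modus tollens: from (P → Q) and ¬Q, infer ¬P.
Q = 'S(t)' is denied; since P → Q, P must also fail.

Not (G(t)).


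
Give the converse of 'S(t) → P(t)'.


The converse of (P → Q) is (Q → P). It is not in general equivalent to the original.
Here P = 'S(t)' and Q = 'P(t)'.

If P(t), then S(t).


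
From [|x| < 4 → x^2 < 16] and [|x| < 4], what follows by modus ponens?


Modus ponens: from (P → Q) and P, infer Q.
P = '|x| < 4' is asserted, and P → Q holds, so Q follows.

x^2 < 16.


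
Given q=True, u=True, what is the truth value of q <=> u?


Biconditional is true when both operands have the same truth value.
Substitute: q=True, u=True.
True <=> True evaluates to True.

True


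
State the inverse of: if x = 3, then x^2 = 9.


The inverse of (P → Q) is (¬P → ¬Q). It is equivalent to the converse, not to the original.
Here P = 'x = 3' and Q = 'x^2 = 9'.

If not (x = 3), then not (x^2 = 9).


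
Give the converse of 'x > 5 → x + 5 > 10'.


The converse of (P → Q) is (Q → P). It is not in general equivalent to the original.
Here P = 'x > 5' and Q = 'x + 5 > 10'.

If x + 5 > 10, then x > 5.


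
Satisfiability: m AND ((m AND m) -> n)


Search for a satisfying assignment over {m, n}.
Try m=T, n=T: the formula evaluates to T.
A satisfying assignment exists.

Satisfiable.


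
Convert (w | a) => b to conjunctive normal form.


Step 1: Rewrite as ¬(w ∨ a) ∨ b = (¬w ∧ ¬a) ∨ b.
Step 2: Distribute ∨ over ∧.

((~w) | b) & ((~a) | b)


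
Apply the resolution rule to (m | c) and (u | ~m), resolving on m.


The clauses contain complementary literals m and ~m.
Resolution eliminates this pair and disjoins the remaining literals (merging duplicates).

(c | u)


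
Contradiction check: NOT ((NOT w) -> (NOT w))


Truth table over {w}:
w | φ
-----
F | F
T | F
Every row is false.

Yes, it is a contradiction.


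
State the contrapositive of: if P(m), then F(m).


The contrapositive of (P → Q) is (¬Q → ¬P); it is logically equivalent to the original.
Here P = 'P(m)' and Q = 'F(m)'.

If not (F(m)), then not (P(m)).


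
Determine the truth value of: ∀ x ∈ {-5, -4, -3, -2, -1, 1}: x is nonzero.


Evaluate the predicate on each element: -5:T, -4:T, -3:T, -2:T, -1:T, 1:T.
Every element satisfies the predicate.

T


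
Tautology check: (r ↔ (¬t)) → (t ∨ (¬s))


Build the truth table over {r, s, t}:
r | s | t | φ
-------------
F | F | F | T
T | F | F | T
F | T | F | T
T | T | F | F
F | F | T | T
T | F | T | T
F | T | T | T
T | T | T | T
Counterexample at row 4: with r=T, s=T, t=F, the formula is F.

No, it is not a tautology.


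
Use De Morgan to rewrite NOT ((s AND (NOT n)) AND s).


De Morgan: the negation of a conjunction is the disjunction of the negations.
Distribute NOT across AND, flipping it to OR, and negate each literal.

((NOT s) OR n) OR (NOT s)


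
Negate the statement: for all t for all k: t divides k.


Negation flips each quantifier (∀↔∃) and negates the inner predicate.
¬(for all t for all k: φ) = there exists t there exists k: ¬φ.

there exists t there exists k: NOT(t divides k)


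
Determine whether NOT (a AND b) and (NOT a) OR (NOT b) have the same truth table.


Compare truth tables:
a | b | φ | ψ
-------------
F | F | T | T
T | F | T | T
F | T | T | T
T | T | F | F
The columns φ and ψ agree on every row.

Yes, they are logically equivalent.


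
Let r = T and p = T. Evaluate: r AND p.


Conjunction is true only when both operands are true.
Substitute: r=T, p=T.
T AND T evaluates to T.

T


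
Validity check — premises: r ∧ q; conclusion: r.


This matches the form of conjunction elimination: the conclusion follows in every model of the premises.

Valid.


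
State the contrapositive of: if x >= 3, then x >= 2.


The contrapositive of (P → Q) is (¬Q → ¬P); it is logically equivalent to the original.
Here P = 'x >= 3' and Q = 'x >= 2'.

If not (x >= 2), then not (x >= 3).


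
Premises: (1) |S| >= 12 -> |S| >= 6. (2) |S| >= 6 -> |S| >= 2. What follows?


Hypothetical syllogism: from (P → Q) and (Q → R), infer (P → R).
Chain the two implications through the shared middle term '|S| >= 6'.

|S| >= 12 -> |S| >= 2


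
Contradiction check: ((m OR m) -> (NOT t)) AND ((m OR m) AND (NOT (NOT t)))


Truth table over {m, t}:
m | t | φ
---------
F | F | F
T | F | F
F | T | F
T | T | F
Every row is false.

Yes, it is a contradiction.


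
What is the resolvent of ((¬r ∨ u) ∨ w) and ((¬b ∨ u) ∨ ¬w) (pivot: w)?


The clauses contain complementary literals w and ¬w.
Resolution eliminates this pair and disjoins the remaining literals (merging duplicates).

((¬r ∨ u) ∨ ¬b)


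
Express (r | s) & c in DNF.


Step 1: Distribute ∧ over ∨: (r ∨ s) ∧ c = (r ∧ c) ∨ (s ∧ c).

(r & c) | (s & c)


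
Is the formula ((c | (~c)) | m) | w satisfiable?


Search for a satisfying assignment over {c, m, w}.
Try c=False, m=False, w=False: the formula evaluates to True.
A satisfying assignment exists.

Satisfiable.
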